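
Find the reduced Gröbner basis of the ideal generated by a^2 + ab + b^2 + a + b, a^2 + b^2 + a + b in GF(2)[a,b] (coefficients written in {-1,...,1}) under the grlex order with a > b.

f_1 = a^2 + ab + b^2 + a + b, LT = a^2.
f_2 = a^2 + b^2 + a + b, LT = a^2.

S(f_1,f_2): lcm = a^2. S = ab.
  leading term ab: no divisor's leading term divides it; move ab to the remainder.
  remainder ab ≠ 0; add g_3 = ab to the basis.

S(f_1,g_3): lcm = a^2b. S = ab^2 + b^3 + ab + b^2.
  leading term ab^2: subtract (b)·g_3 from ab^2 + b^3 + ab + b^2 → b^3 + ab + b^2
  leading term b^3: no divisor's leading term divides it; move b^3 to the remainder.
  leading term ab: subtract (1)·g_3 from ab + b^2 → b^2
  leading term b^2: no divisor's leading term divides it; move b^2 to the remainder.
  remainder b^3 + b^2 ≠ 0; add g_4 = b^3 + b^2 to the basis.

The other S-polynomials (S(f_2,g_3), S(f_1,g_4), S(f_2,g_4), S(g_3,g_4)) all reduce to 0 modulo the current basis, so we have a Gröbner basis.
Inter-reduce: drop elements whose leading term is divisible by another's, tail-reduce, and make monic.

G = {b^3 + b^2, a^2 + b^2 + a + b, ab}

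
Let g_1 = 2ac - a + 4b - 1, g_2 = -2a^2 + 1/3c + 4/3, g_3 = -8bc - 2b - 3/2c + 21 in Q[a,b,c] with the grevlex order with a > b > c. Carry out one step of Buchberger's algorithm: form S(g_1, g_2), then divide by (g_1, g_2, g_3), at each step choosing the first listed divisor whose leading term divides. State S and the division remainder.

S(g_1, g_2) = -1/2a^2 + 2ab + 1/6c^2 - 1/2a + 2/3c; remainder on division = 2ab + 1/6c^2 - 1/2a + 7/12c - 1/3.

lcm(LM(g_1), LM(g_2)) = a^2c.
S = (lcm/LT(g_1))·g_1 − (lcm/LT(g_2))·g_2 = -1/2a^2 + 2ab + 1/6c^2 - 1/2a + 2/3c.
Reduce S modulo (g_1, g_2, g_3) in that order:
  leading term a^2: subtract (1/4)·g_2 from -1/2a^2 + 2ab + 1/6c^2 - 1/2a + 2/3c → 2ab + 1/6c^2 - 1/2a + 7/12c - 1/3
  leading term ab: no divisor's leading term divides it; move 2ab to the remainder.
  leading term c^2: no divisor's leading term divides it; move 1/6c^2 to the remainder.
  leading term a: no divisor's leading term divides it; move -1/2a to the remainder.
  leading term c: no divisor's leading term divides it; move 7/12c to the remainder.
  leading term 1: no divisor's leading term divides it; move -1/3 to the remainder.
The remainder 2ab + 1/6c^2 - 1/2a + 7/12c - 1/3 is nonzero, so it would be added as the next basis element.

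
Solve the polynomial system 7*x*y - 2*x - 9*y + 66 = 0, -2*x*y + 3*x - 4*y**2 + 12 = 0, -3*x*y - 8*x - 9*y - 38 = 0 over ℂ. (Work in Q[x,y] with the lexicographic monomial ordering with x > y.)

Compute a lex Gröbner basis by Buchberger's algorithm.
f_1 = 7*x*y - 2*x - 9*y + 66, LT = x*y.
f_2 = -2*x*y + 3*x - 4*y**2 + 12, LT = x*y.
f_3 = -3*x*y - 8*x - 9*y - 38, LT = x*y.

S(f_1,f_2): lcm = x*y. S = 17/14*x - 2*y**2 - 9/7*y + 108/7.
  reduce S modulo (f_1, f_2, f_3):
  remainder 17/14*x - 2*y**2 - 9/7*y + 108/7 ≠ 0; add h_4 = 17/14*x - 2*y**2 - 9/7*y + 108/7 to the basis.

S(f_1,f_3): lcm = x*y. S = -62/21*x - 30/7*y - 68/21.
  reduce S modulo (f_1, f_2, f_3, h_4):
  remainder -248/51*y**2 - 126/17*y + 1748/51 ≠ 0; add h_5 = -248/51*y**2 - 126/17*y + 1748/51 to the basis.

S(f_1,h_4): lcm = x*y. S = -2/7*x + 28/17*y**3 + 18/17*y**2 - 1665/119*y + 66/7.
  reduce S modulo (f_1, f_2, f_3, h_4, h_5):
  remainder 941/3844*y - 941/1922 ≠ 0; add h_6 = 941/3844*y - 941/1922 to the basis.

The other S-polynomials (S(f_2,f_3), S(f_2,h_4), S(f_3,h_4), S(f_1,h_5), S(f_2,h_5), S(f_3,h_5), S(h_4,h_5), S(f_1,h_6), S(f_2,h_6), S(f_3,h_6), S(h_4,h_6), S(h_5,h_6)) all reduce to 0 modulo the current basis, so we have a Gröbner basis.
Inter-reduce: drop elements whose leading term is divisible by another's, tail-reduce, and make monic.
Reduced Gröbner basis: {x + 4, y - 2}.

A lex Gröbner basis eliminates variables successively. Here y - 2 depends only on y, with roots {2}; lifting each root through the earlier basis elements recovers the full solutions.
  y = 2: the earlier basis element becomes x + 4 = 0, giving x = -4 — point (-4, 2).

{(-4, 2)}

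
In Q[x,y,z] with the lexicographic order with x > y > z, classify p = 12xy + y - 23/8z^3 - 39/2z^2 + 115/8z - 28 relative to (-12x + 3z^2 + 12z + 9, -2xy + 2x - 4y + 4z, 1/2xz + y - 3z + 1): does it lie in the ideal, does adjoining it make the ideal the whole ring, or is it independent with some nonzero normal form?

Adjoining 12xy + y - 23/8z^3 - 39/2z^2 + 115/8z - 28 makes the ideal the whole ring: the system is inconsistent.

First compute the reduced Gröbner basis of I by Buchberger's algorithm.
f_1 = -12x + 3z^2 + 12z + 9, LT = x.
f_2 = -2xy + 2x - 4y + 4z, LT = xy.
f_3 = 1/2xz + y - 3z + 1, LT = xz.

S(f_1,f_2): lcm = xy. S = x - 1/4yz^2 - yz - 11/4y + 2z.
  leading term x: subtract (-1/12)·f_1 from x - 1/4yz^2 - yz - 11/4y + 2z → -1/4yz^2 - yz - 11/4y + 1/4z^2 + 3z + 3/4
  leading term yz^2: no divisor's leading term divides it; move -1/4yz^2 to the remainder.
  leading term yz: no divisor's leading term divides it; move -yz to the remainder.
  leading term y: no divisor's leading term divides it; move -11/4y to the remainder.
  leading term z^2: no divisor's leading term divides it; move 1/4z^2 to the remainder.
  leading term z: no divisor's leading term divides it; move 3z to the remainder.
  leading term 1: no divisor's leading term divides it; move 3/4 to the remainder.
  remainder -1/4yz^2 - yz - 11/4y + 1/4z^2 + 3z + 3/4 ≠ 0; add h_4 = -1/4yz^2 - yz - 11/4y + 1/4z^2 + 3z + 3/4 to the basis.

S(f_1,f_3): lcm = xz. S = -2y - 1/4z^3 - z^2 + 21/4z - 2.
  leading term y: no divisor's leading term divides it; move -2y to the remainder.
  leading term z^3: no divisor's leading term divides it; move -1/4z^3 to the remainder.
  leading term z^2: no divisor's leading term divides it; move -z^2 to the remainder.
  leading term z: no divisor's leading term divides it; move 21/4z to the remainder.
  leading term 1: no divisor's leading term divides it; move -2 to the remainder.
  remainder -2y - 1/4z^3 - z^2 + 21/4z - 2 ≠ 0; add h_5 = -2y - 1/4z^3 - z^2 + 21/4z - 2 to the basis.

S(f_2,h_5): lcm = xy. S = -1/8xz^3 - 1/2xz^2 + 21/8xz - 2x + 2y - 2z.
  leading term xz^3: subtract (1/96z^3)·f_1 from -1/8xz^3 - 1/2xz^2 + 21/8xz - 2x + 2y - 2z → -1/2xz^2 + 21/8xz - 2x + 2y - 1/32z^5 - 1/8z^4 - 3/32z^3 - 2z
  leading term xz^2: subtract (1/24z^2)·f_1 from -1/2xz^2 + 21/8xz - 2x + 2y - 1/32z^5 - 1/8z^4 - 3/32z^3 - 2z → 21/8xz - 2x + 2y - 1/32z^5 - 1/4z^4 - 19/32z^3 - 3/8z^2 - 2z
  leading term xz: subtract (-7/32z)·f_1 from 21/8xz - 2x + 2y - 1/32z^5 - 1/4z^4 - 19/32z^3 - 3/8z^2 - 2z → -2x + 2y - 1/32z^5 - 1/4z^4 + 1/16z^3 + 9/4z^2 - 1/32z
  leading term x: subtract (1/6)·f_1 from -2x + 2y - 1/32z^5 - 1/4z^4 + 1/16z^3 + 9/4z^2 - 1/32z → 2y - 1/32z^5 - 1/4z^4 + 1/16z^3 + 7/4z^2 - 65/32z - 3/2
  leading term y: subtract (-1)·h_5 from 2y - 1/32z^5 - 1/4z^4 + 1/16z^3 + 7/4z^2 - 65/32z - 3/2 → -1/32z^5 - 1/4z^4 - 3/16z^3 + 3/4z^2 + 103/32z - 7/2
  leading term z^5: no divisor's leading term divides it; move -1/32z^5 to the remainder.
  leading term z^4: no divisor's leading term divides it; move -1/4z^4 to the remainder.
  leading term z^3: no divisor's leading term divides it; move -3/16z^3 to the remainder.
  leading term z^2: no divisor's leading term divides it; move 3/4z^2 to the remainder.
  leading term z: no divisor's leading term divides it; move 103/32z to the remainder.
  leading term 1: no divisor's leading term divides it; move -7/2 to the remainder.
  remainder -1/32z^5 - 1/4z^4 - 3/16z^3 + 3/4z^2 + 103/32z - 7/2 ≠ 0; add h_6 = -1/32z^5 - 1/4z^4 - 3/16z^3 + 3/4z^2 + 103/32z - 7/2 to the basis.

The other S-polynomials (S(f_2,f_3), S(f_1,h_4), S(f_2,h_4), S(f_3,h_4), S(f_1,h_5), S(f_3,h_5), S(h_4,h_5), S(f_1,h_6), S(f_2,h_6), S(f_3,h_6), S(h_4,h_6), S(h_5,h_6)) all reduce to 0 modulo the current basis, so we have a Gröbner basis.
Inter-reduce: drop elements whose leading term is divisible by another's, tail-reduce, and make monic.
Reduced Gröbner basis: {x - 1/4z^2 - z - 3/4, y + 1/8z^3 + 1/2z^2 - 21/8z + 1, z^5 + 8z^4 + 6z^3 - 24z^2 - 103z + 112}.
Label its elements g_1 = x - 1/4z^2 - z - 3/4, g_2 = y + 1/8z^3 + 1/2z^2 - 21/8z + 1, g_3 = z^5 + 8z^4 + 6z^3 - 24z^2 - 103z + 112.

Reduce p = 12xy + y - 23/8z^3 - 39/2z^2 + 115/8z - 28 modulo G:
  leading term xy: subtract (12y)·g_1 from 12xy + y - 23/8z^3 - 39/2z^2 + 115/8z - 28 → 3yz^2 + 12yz + 10y - 23/8z^3 - 39/2z^2 + 115/8z - 28
  leading term yz^2: subtract (3z^2)·g_2 from 3yz^2 + 12yz + 10y - 23/8z^3 - 39/2z^2 + 115/8z - 28 → 12yz + 10y - 3/8z^5 - 3/2z^4 + 5z^3 - 45/2z^2 + 115/8z - 28
  leading term yz: subtract (12z)·g_2 from 12yz + 10y - 3/8z^5 - 3/2z^4 + 5z^3 - 45/2z^2 + 115/8z - 28 → 10y - 3/8z^5 - 3z^4 - z^3 + 9z^2 + 19/8z - 28
  leading term y: subtract (10)·g_2 from 10y - 3/8z^5 - 3z^4 - z^3 + 9z^2 + 19/8z - 28 → -3/8z^5 - 3z^4 - 9/4z^3 + 4z^2 + 229/8z - 38
  leading term z^5: subtract (-3/8)·g_3 from -3/8z^5 - 3z^4 - 9/4z^3 + 4z^2 + 229/8z - 38 → -5z^2 - 10z + 4
  leading term z^2: no divisor's leading term divides it; move -5z^2 to the remainder.
  leading term z: no divisor's leading term divides it; move -10z to the remainder.
  leading term 1: no divisor's leading term divides it; move 4 to the remainder.
  normal form = -5z^2 - 10z + 4.
The normal form is nonzero, so p ∉ I. Since p minus its normal form lies in I, I + (p) = I + (r) where r = -5z^2 - 10z + 4; decide whether this ideal is the whole ring.
Run Buchberger on G together with r (pairs among the g_i already reduce to 0 since G is a Gröbner basis):
g_1 = x - 1/4z^2 - z - 3/4, LT = x.
g_2 = y + 1/8z^3 + 1/2z^2 - 21/8z + 1, LT = y.
g_3 = z^5 + 8z^4 + 6z^3 - 24z^2 - 103z + 112, LT = z^5.
r = -5z^2 - 10z + 4, LT = z^2.

S(g_3,r): lcm = z^5. S = 6z^4 + 34/5z^3 - 24z^2 - 103z + 112.
  leading term z^4: subtract (-6/5z^2)·r from 6z^4 + 34/5z^3 - 24z^2 - 103z + 112 → -26/5z^3 - 96/5z^2 - 103z + 112
  leading term z^3: subtract (26/25z)·r from -26/5z^3 - 96/5z^2 - 103z + 112 → -44/5z^2 - 2679/25z + 112
  leading term z^2: subtract (44/25)·r from -44/5z^2 - 2679/25z + 112 → -2239/25z + 2624/25
  leading term z: no divisor's leading term divides it; move -2239/25z to the remainder.
  leading term 1: no divisor's leading term divides it; move 2624/25 to the remainder.
  remainder -2239/25z + 2624/25 ≠ 0; add m_5 = -2239/25z + 2624/25 to the basis.

S(g_3,m_5): lcm = z^5. S = 20536/2239z^4 + 6z^3 - 24z^2 - 103z + 112.
  leading term z^4: subtract (-20536/11195z^2)·r from 20536/2239z^4 + 6z^3 - 24z^2 - 103z + 112 → -27638/2239z^3 - 186536/11195z^2 - 103z + 112
  leading term z^3: subtract (27638/11195z)·r from -27638/2239z^3 - 186536/11195z^2 - 103z + 112 → 89844/11195z^2 - 1263637/11195z + 112
  leading term z^2: subtract (-89844/55975)·r from 89844/11195z^2 - 1263637/11195z + 112 → -288665/2239z + 6628576/55975
  leading term z: subtract (7216625/5013121)·m_5 from -288665/2239z + 6628576/55975 → -4095042336/125328025
  leading term 1: no divisor's leading term divides it; move -4095042336/125328025 to the remainder.
  remainder -4095042336/125328025 ≠ 0; add m_6 = -4095042336/125328025 to the basis.

The other S-polynomials (S(g_1,g_2), S(g_1,g_3), S(g_1,r), S(g_2,g_3), S(g_2,r), S(g_1,m_5), S(g_2,m_5), S(r,m_5), S(g_1,m_6), S(g_2,m_6), S(g_3,m_6), S(r,m_6), S(m_5,m_6)) all reduce to 0 modulo the current basis, so we have a Gröbner basis.
Inter-reduce: drop elements whose leading term is divisible by another's, tail-reduce, and make monic.
Reduced Gröbner basis: {1}.
The reduced Gröbner basis of I + (p) is {1}: the ideal is the whole ring, so the enlarged system has no common solution — adjoining p is inconsistent.

Ideal membership is decidable via reduction modulo a Gröbner basis.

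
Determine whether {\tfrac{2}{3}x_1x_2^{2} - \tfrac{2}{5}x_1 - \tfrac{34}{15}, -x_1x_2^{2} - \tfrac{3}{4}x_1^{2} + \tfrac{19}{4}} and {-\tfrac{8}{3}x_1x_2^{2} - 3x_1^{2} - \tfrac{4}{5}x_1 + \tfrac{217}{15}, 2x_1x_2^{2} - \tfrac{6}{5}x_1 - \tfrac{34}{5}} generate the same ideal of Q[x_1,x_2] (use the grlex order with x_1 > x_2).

Since reduced Gröbner bases are canonical representatives of ideals under a given ordering, it suffices to compute and compare them.
Buchberger on the first generating set:
f_1 = \tfrac{2}{3}x_1x_2^{2} - \tfrac{2}{5}x_1 - \tfrac{34}{15}, LT = x_1x_2^{2}.
f_2 = -x_1x_2^{2} - \tfrac{3}{4}x_1^{2} + \tfrac{19}{4}, LT = x_1x_2^{2}.

S(f_1,f_2): lcm = x_1x_2^{2}. S = -\tfrac{3}{4}x_1^{2} - \tfrac{3}{5}x_1 + \tfrac{27}{20}.
  reduce S modulo (f_1, f_2):
  remainder -\tfrac{3}{4}x_1^{2} - \tfrac{3}{5}x_1 + \tfrac{27}{20} ≠ 0; add g_3 = -\tfrac{3}{4}x_1^{2} - \tfrac{3}{5}x_1 + \tfrac{27}{20} to the basis.

S(f_1,g_3): lcm = x_1^{2}x_2^{2}. S = -\tfrac{4}{5}x_1x_2^{2} - \tfrac{3}{5}x_1^{2} + \tfrac{9}{5}x_2^{2} - \tfrac{17}{5}x_1.
  reduce S modulo (f_1, f_2, g_3):
  remainder \tfrac{9}{5}x_2^{2} - \tfrac{17}{5}x_1 - \tfrac{19}{5} ≠ 0; add g_4 = \tfrac{9}{5}x_2^{2} - \tfrac{17}{5}x_1 - \tfrac{19}{5} to the basis.

The other S-polynomials (S(f_2,g_3), S(f_1,g_4), S(f_2,g_4), S(g_3,g_4)) all reduce to 0 modulo the current basis, so we have a Gröbner basis.
Inter-reduce: drop elements whose leading term is divisible by another's, tail-reduce, and make monic.
Reduced Gröbner basis: {x_1^{2} + \tfrac{4}{5}x_1 - \tfrac{9}{5}, x_2^{2} - \tfrac{17}{9}x_1 - \tfrac{19}{9}}.

Buchberger on the second generating set:
h_1 = -\tfrac{8}{3}x_1x_2^{2} - 3x_1^{2} - \tfrac{4}{5}x_1 + \tfrac{217}{15}, LT = x_1x_2^{2}.
h_2 = 2x_1x_2^{2} - \tfrac{6}{5}x_1 - \tfrac{34}{5}, LT = x_1x_2^{2}.

S(h_1,h_2): lcm = x_1x_2^{2}. S = \tfrac{9}{8}x_1^{2} + \tfrac{9}{10}x_1 - \tfrac{81}{40}.
  reduce S modulo (h_1, h_2):
  remainder \tfrac{9}{8}x_1^{2} + \tfrac{9}{10}x_1 - \tfrac{81}{40} ≠ 0; add k_3 = \tfrac{9}{8}x_1^{2} + \tfrac{9}{10}x_1 - \tfrac{81}{40} to the basis.

S(h_1,k_3): lcm = x_1^{2}x_2^{2}. S = \tfrac{9}{8}x_1^{3} - \tfrac{4}{5}x_1x_2^{2} + \tfrac{3}{10}x_1^{2} + \tfrac{9}{5}x_2^{2} - \tfrac{217}{40}x_1.
  reduce S modulo (h_1, h_2, k_3):
  remainder \tfrac{9}{5}x_2^{2} - \tfrac{17}{5}x_1 - \tfrac{19}{5} ≠ 0; add k_4 = \tfrac{9}{5}x_2^{2} - \tfrac{17}{5}x_1 - \tfrac{19}{5} to the basis.

The other S-polynomials (S(h_2,k_3), S(h_1,k_4), S(h_2,k_4), S(k_3,k_4)) all reduce to 0 modulo the current basis, so we have a Gröbner basis.
Inter-reduce: drop elements whose leading term is divisible by another's, tail-reduce, and make monic.
Reduced Gröbner basis: {x_1^{2} + \tfrac{4}{5}x_1 - \tfrac{9}{5}, x_2^{2} - \tfrac{17}{9}x_1 - \tfrac{19}{9}}.

The two bases agree; hence the ideals are identical.

Yes, the ideals are equal.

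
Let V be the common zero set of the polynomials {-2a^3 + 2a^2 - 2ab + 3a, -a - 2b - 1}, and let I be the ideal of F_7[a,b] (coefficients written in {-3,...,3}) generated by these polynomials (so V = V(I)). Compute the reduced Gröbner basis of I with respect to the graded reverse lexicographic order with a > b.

f_1 = -2a^3 + 2a^2 - 2ab + 3a, LT = a^3.
f_2 = -a - 2b - 1, LT = a.

S(f_1,f_2): lcm = a^3. S = -2a^2b - 2a^2 + ab + 2a.
  reduce S modulo (f_1, f_2):
  remainder -b^3 + 3b^2 - b + 3 ≠ 0; add g_3 = -b^3 + 3b^2 - b + 3 to the basis.

The other S-polynomials (S(f_1,g_3), S(f_2,g_3)) all reduce to 0 modulo the current basis, so we have a Gröbner basis.
Inter-reduce: drop elements whose leading term is divisible by another's, tail-reduce, and make monic.

G = {b^3 - 3b^2 + b - 3, a + 2b + 1}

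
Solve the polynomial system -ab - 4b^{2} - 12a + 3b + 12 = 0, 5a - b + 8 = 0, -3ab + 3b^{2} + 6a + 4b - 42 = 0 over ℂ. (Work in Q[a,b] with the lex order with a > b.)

Compute a lex Gröbner basis by Buchberger's algorithm.
f_1 = -ab - 12a - 4b^{2} + 3b + 12, LT = ab.
f_2 = 5a - b + 8, LT = a.
f_3 = -3ab + 6a + 3b^{2} + 4b - 42, LT = ab.

S(f_1,f_2): lcm = ab. S = 12a + \tfrac{21}{5}b^{2} - \tfrac{23}{5}b - 12.
  leading term a: subtract (\tfrac{12}{5})·f_2 from 12a + \tfrac{21}{5}b^{2} - \tfrac{23}{5}b - 12 → \tfrac{21}{5}b^{2} - \tfrac{11}{5}b - \tfrac{156}{5}
  leading term b^{2}: no divisor's leading term divides it; move \tfrac{21}{5}b^{2} to the remainder.
  leading term b: no divisor's leading term divides it; move -\tfrac{11}{5}b to the remainder.
  leading term 1: no divisor's leading term divides it; move -\tfrac{156}{5} to the remainder.
  remainder \tfrac{21}{5}b^{2} - \tfrac{11}{5}b - \tfrac{156}{5} ≠ 0; add h_4 = \tfrac{21}{5}b^{2} - \tfrac{11}{5}b - \tfrac{156}{5} to the basis.

S(f_1,f_3): lcm = ab. S = 14a + 5b^{2} - \tfrac{5}{3}b - 26.
  leading term a: subtract (\tfrac{14}{5})·f_2 from 14a + 5b^{2} - \tfrac{5}{3}b - 26 → 5b^{2} + \tfrac{17}{15}b - \tfrac{242}{5}
  leading term b^{2}: subtract (\tfrac{25}{21})·h_4 from 5b^{2} + \tfrac{17}{15}b - \tfrac{242}{5} → \tfrac{394}{105}b - \tfrac{394}{35}
  leading term b: no divisor's leading term divides it; move \tfrac{394}{105}b to the remainder.
  leading term 1: no divisor's leading term divides it; move -\tfrac{394}{35} to the remainder.
  remainder \tfrac{394}{105}b - \tfrac{394}{35} ≠ 0; add h_5 = \tfrac{394}{105}b - \tfrac{394}{35} to the basis.

The other S-polynomials (S(f_2,f_3), S(f_1,h_4), S(f_2,h_4), S(f_3,h_4), S(f_1,h_5), S(f_2,h_5), S(f_3,h_5), S(h_4,h_5)) all reduce to 0 modulo the current basis, so we have a Gröbner basis.
Inter-reduce: drop elements whose leading term is divisible by another's, tail-reduce, and make monic.
Reduced Gröbner basis: {a + 1, b - 3}.

The lex basis is triangular: the last element involves only b. Solving b - 3 = 0 gives b ∈ {3}; substituting each value into the earlier elements determines the remaining variables.
  b = 3: the earlier basis element becomes a + 1 = 0, giving a = -1 — point (-1, 3).
Each listed point satisfies every original equation (direct substitution).

{(-1, 3)}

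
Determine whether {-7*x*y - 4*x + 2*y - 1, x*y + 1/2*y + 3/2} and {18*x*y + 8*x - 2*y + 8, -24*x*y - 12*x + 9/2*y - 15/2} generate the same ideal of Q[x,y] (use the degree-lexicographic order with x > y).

Two ideals are equal iff their reduced Gröbner bases coincide (the reduced basis is unique for a fixed ordering).
Buchberger on the first generating set:
f_1 = -7*x*y - 4*x + 2*y - 1, LT = x*y.
f_2 = x*y + 1/2*y + 3/2, LT = x*y.

S(f_1,f_2): lcm = x*y. S = 4/7*x - 11/14*y - 19/14.
  leading term x: no divisor's leading term divides it; move 4/7*x to the remainder.
  leading term y: no divisor's leading term divides it; move -11/14*y to the remainder.
  leading term 1: no divisor's leading term divides it; move -19/14 to the remainder.
  remainder 4/7*x - 11/14*y - 19/14 ≠ 0; add g_3 = 4/7*x - 11/14*y - 19/14 to the basis.

S(f_1,g_3): lcm = x*y. S = 11/8*y**2 + 4/7*x + 117/56*y + 1/7.
  leading term y**2: no divisor's leading term divides it; move 11/8*y**2 to the remainder.
  leading term x: subtract (1)·g_3 from 4/7*x + 117/56*y + 1/7 → 23/8*y + 3/2
  leading term y: no divisor's leading term divides it; move 23/8*y to the remainder.
  leading term 1: no divisor's leading term divides it; move 3/2 to the remainder.
  remainder 11/8*y**2 + 23/8*y + 3/2 ≠ 0; add g_4 = 11/8*y**2 + 23/8*y + 3/2 to the basis.

S(f_2,g_3): lcm = x*y. S = 11/8*y**2 + 23/8*y + 3/2.
  leading term y**2: subtract (1)·g_4 from 11/8*y**2 + 23/8*y + 3/2 → 0
  remainder 0.

S(f_1,g_4): lcm = x*y**2. S = -117/77*x*y - 2/7*y**2 - 12/11*x + 1/7*y.
  leading term x*y: subtract (117/539)·f_1 from -117/77*x*y - 2/7*y**2 - 12/11*x + 1/7*y → -2/7*y**2 - 120/539*x - 157/539*y + 117/539
  leading term y**2: subtract (-16/77)·g_4 from -2/7*y**2 - 120/539*x - 157/539*y + 117/539 → -120/539*x + 15/49*y + 285/539
  leading term x: subtract (-30/77)·g_3 from -120/539*x + 15/49*y + 285/539 → 0
  remainder 0.

S(f_2,g_4): lcm = x*y**2. S = -23/11*x*y + 1/2*y**2 - 12/11*x + 3/2*y.
  leading term x*y: subtract (23/77)·f_1 from -23/11*x*y + 1/2*y**2 - 12/11*x + 3/2*y → 1/2*y**2 + 8/77*x + 139/154*y + 23/77
  leading term y**2: subtract (4/11)·g_4 from 1/2*y**2 + 8/77*x + 139/154*y + 23/77 → 8/77*x - 1/7*y - 19/77
  leading term x: subtract (2/11)·g_3 from 8/77*x - 1/7*y - 19/77 → 0
  remainder 0.

S(g_3,g_4): leading monomials are coprime, so the S-polynomial reduces to 0 (Buchberger's first criterion).
Every S-polynomial of the final basis reduces to 0, so we have a Gröbner basis.
Inter-reduce: drop elements whose leading term is divisible by another's, tail-reduce, and make monic.
Reduced Gröbner basis: {y**2 + 23/11*y + 12/11, x - 11/8*y - 19/8}.

Buchberger on the second generating set:
h_1 = 18*x*y + 8*x - 2*y + 8, LT = x*y.
h_2 = -24*x*y - 12*x + 9/2*y - 15/2, LT = x*y.

S(h_1,h_2): lcm = x*y. S = -1/18*x + 11/144*y + 19/144.
  leading term x: no divisor's leading term divides it; move -1/18*x to the remainder.
  leading term y: no divisor's leading term divides it; move 11/144*y to the remainder.
  leading term 1: no divisor's leading term divides it; move 19/144 to the remainder.
  remainder -1/18*x + 11/144*y + 19/144 ≠ 0; add k_3 = -1/18*x + 11/144*y + 19/144 to the basis.

S(h_1,k_3): lcm = x*y. S = 11/8*y**2 + 4/9*x + 163/72*y + 4/9.
  leading term y**2: no divisor's leading term divides it; move 11/8*y**2 to the remainder.
  leading term x: subtract (-8)·k_3 from 4/9*x + 163/72*y + 4/9 → 23/8*y + 3/2
  leading term y: no divisor's leading term divides it; move 23/8*y to the remainder.
  leading term 1: no divisor's leading term divides it; move 3/2 to the remainder.
  remainder 11/8*y**2 + 23/8*y + 3/2 ≠ 0; add k_4 = 11/8*y**2 + 23/8*y + 3/2 to the basis.

S(h_2,k_3): lcm = x*y. S = 11/8*y**2 + 1/2*x + 35/16*y + 5/16.
  leading term y**2: subtract (1)·k_4 from 11/8*y**2 + 1/2*x + 35/16*y + 5/16 → 1/2*x - 11/16*y - 19/16
  leading term x: subtract (-9)·k_3 from 1/2*x - 11/16*y - 19/16 → 0
  remainder 0.

S(h_1,k_4): lcm = x*y**2. S = -163/99*x*y - 1/9*y**2 - 12/11*x + 4/9*y.
  leading term x*y: subtract (-163/1782)·h_1 from -163/99*x*y - 1/9*y**2 - 12/11*x + 4/9*y → -1/9*y**2 - 320/891*x + 233/891*y + 652/891
  leading term y**2: subtract (-8/99)·k_4 from -1/9*y**2 - 320/891*x + 233/891*y + 652/891 → -320/891*x + 40/81*y + 760/891
  leading term x: subtract (640/99)·k_3 from -320/891*x + 40/81*y + 760/891 → 0
  remainder 0.

S(h_2,k_4): lcm = x*y**2. S = -35/22*x*y - 3/16*y**2 - 12/11*x + 5/16*y.
  leading term x*y: subtract (-35/396)·h_1 from -35/22*x*y - 3/16*y**2 - 12/11*x + 5/16*y → -3/16*y**2 - 38/99*x + 215/1584*y + 70/99
  leading term y**2: subtract (-3/22)·k_4 from -3/16*y**2 - 38/99*x + 215/1584*y + 70/99 → -38/99*x + 19/36*y + 361/396
  leading term x: subtract (76/11)·k_3 from -38/99*x + 19/36*y + 361/396 → 0
  remainder 0.

S(k_3,k_4): leading monomials are coprime, so the S-polynomial reduces to 0 (Buchberger's first criterion).
Every S-polynomial of the final basis reduces to 0, so we have a Gröbner basis.
Inter-reduce: drop elements whose leading term is divisible by another's, tail-reduce, and make monic.
Reduced Gröbner basis: {y**2 + 23/11*y + 12/11, x - 11/8*y - 19/8}.

The two bases agree; hence the ideals are identical.
The same test decides containment: I ⊆ J iff every generator of I reduces to 0 modulo a Gröbner basis of J.

Yes, the ideals are equal.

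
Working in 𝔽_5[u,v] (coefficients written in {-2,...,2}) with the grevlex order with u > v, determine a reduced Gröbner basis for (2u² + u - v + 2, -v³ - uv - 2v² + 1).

f_1 = 2u² + u - v + 2, LT = u².
f_2 = -v³ - uv - 2v² + 1, LT = v³.

S(f_1,f_2): leading monomials are coprime, so the S-polynomial reduces to 0 (Buchberger's first criterion).
Every S-polynomial of the final basis reduces to 0, so we have a Gröbner basis.

G = {v³ + uv + 2v² - 1, u² - 2u + 2v + 1}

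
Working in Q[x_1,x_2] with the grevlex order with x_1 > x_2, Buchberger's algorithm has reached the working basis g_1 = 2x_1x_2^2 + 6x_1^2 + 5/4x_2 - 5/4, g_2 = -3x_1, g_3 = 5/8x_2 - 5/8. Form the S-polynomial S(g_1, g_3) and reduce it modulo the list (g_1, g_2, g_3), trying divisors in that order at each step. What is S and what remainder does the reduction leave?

lcm(LM(g_1), LM(g_3)) = x_1x_2^2.
S = (lcm/LT(g_1))·g_1 − (lcm/LT(g_3))·g_3 = 3x_1^2 + x_1x_2 + 5/8x_2 - 5/8.
Reduce S modulo (g_1, g_2, g_3) in that order:
  leading term x_1^2: subtract (-x_1)·g_2 from 3x_1^2 + x_1x_2 + 5/8x_2 - 5/8 → x_1x_2 + 5/8x_2 - 5/8
  leading term x_1x_2: subtract (-1/3x_2)·g_2 from x_1x_2 + 5/8x_2 - 5/8 → 5/8x_2 - 5/8
  leading term x_2: subtract (1)·g_3 from 5/8x_2 - 5/8 → 0
The remainder is 0, so this S-polynomial contributes no new basis element.

S(g_1, g_3) = 3x_1^2 + x_1x_2 + 5/8x_2 - 5/8; remainder on division = 0.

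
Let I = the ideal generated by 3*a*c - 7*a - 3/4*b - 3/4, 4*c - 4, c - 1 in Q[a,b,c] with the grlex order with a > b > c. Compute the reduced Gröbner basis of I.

f_1 = 3*a*c - 7*a - 3/4*b - 3/4, LT = a*c.
f_2 = 4*c - 4, LT = c.
f_3 = c - 1, LT = c.

S(f_1,f_2): lcm = a*c. S = -4/3*a - 1/4*b - 1/4.
  reduce S modulo (f_1, f_2, f_3):
  remainder -4/3*a - 1/4*b - 1/4 ≠ 0; add g_4 = -4/3*a - 1/4*b - 1/4 to the basis.

The other S-polynomials (S(f_1,f_3), S(f_2,f_3), S(f_1,g_4), S(f_2,g_4), S(f_3,g_4)) all reduce to 0 modulo the current basis, so we have a Gröbner basis.
Inter-reduce: drop elements whose leading term is divisible by another's, tail-reduce, and make monic.

G = {a + 3/16*b + 3/16, c - 1}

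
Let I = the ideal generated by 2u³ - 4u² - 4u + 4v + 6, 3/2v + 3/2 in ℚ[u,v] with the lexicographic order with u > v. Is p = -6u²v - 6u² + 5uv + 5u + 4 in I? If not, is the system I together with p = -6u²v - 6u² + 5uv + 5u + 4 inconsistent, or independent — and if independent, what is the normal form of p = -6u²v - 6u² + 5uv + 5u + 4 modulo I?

First compute the reduced Gröbner basis of I by Buchberger's algorithm.
f_1 = 2u³ - 4u² - 4u + 4v + 6, LT = u³.
f_2 = 3/2v + 3/2, LT = v.

The S-polynomials (S(f_1,f_2)) all reduce to 0 modulo the current basis, so we have a Gröbner basis.
Inter-reduce: drop elements whose leading term is divisible by another's, tail-reduce, and make monic.
Reduced Gröbner basis: {u³ - 2u² - 2u + 1, v + 1}.
Label its elements g_1 = u³ - 2u² - 2u + 1, g_2 = v + 1.

Reduce p = -6u²v - 6u² + 5uv + 5u + 4 modulo G:
  leading term u²v: subtract (-6u²)·g_2 from -6u²v - 6u² + 5uv + 5u + 4 → 5uv + 5u + 4
  leading term uv: subtract (5u)·g_2 from 5uv + 5u + 4 → 4
  leading term 1: no divisor's leading term divides it; move 4 to the remainder.
  normal form = 4.
The normal form is nonzero, so p ∉ I. Since p minus its normal form lies in I, I + (p) = I + (r) where r = 4; decide whether this ideal is the whole ring.
Here r = 4 is a nonzero constant, hence a unit: 1 ∈ I + (p), the Gröbner basis of I + (p) is {1}, and the enlarged system has no common solution — adjoining p is inconsistent.

The remainder on division by a Gröbner basis is unique — it is the normal form.

Adjoining -6u²v - 6u² + 5uv + 5u + 4 makes the ideal the whole ring: the system is inconsistent.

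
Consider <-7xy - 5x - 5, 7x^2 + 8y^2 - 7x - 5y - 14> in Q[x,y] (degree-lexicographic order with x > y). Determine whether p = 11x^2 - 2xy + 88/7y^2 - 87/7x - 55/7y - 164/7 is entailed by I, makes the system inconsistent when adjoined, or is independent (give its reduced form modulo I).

11x^2 - 2xy + 88/7y^2 - 87/7x - 55/7y - 164/7 lies in I (it reduces to 0).

First compute the reduced Gröbner basis of I by Buchberger's algorithm.
f_1 = -7xy - 5x - 5, LT = xy.
f_2 = 7x^2 + 8y^2 - 7x - 5y - 14, LT = x^2.

S(f_1,f_2): lcm = x^2y. S = -8/7y^3 + 5/7x^2 + xy + 5/7y^2 + 5/7x + 2y.
  leading term y^3: no divisor's leading term divides it; move -8/7y^3 to the remainder.
  leading term x^2: subtract (5/49)·f_2 from 5/7x^2 + xy + 5/7y^2 + 5/7x + 2y → xy - 5/49y^2 + 10/7x + 123/49y + 10/7
  leading term xy: subtract (-1/7)·f_1 from xy - 5/49y^2 + 10/7x + 123/49y + 10/7 → -5/49y^2 + 5/7x + 123/49y + 5/7
  leading term y^2: no divisor's leading term divides it; move -5/49y^2 to the remainder.
  leading term x: no divisor's leading term divides it; move 5/7x to the remainder.
  leading term y: no divisor's leading term divides it; move 123/49y to the remainder.
  leading term 1: no divisor's leading term divides it; move 5/7 to the remainder.
  remainder -8/7y^3 - 5/49y^2 + 5/7x + 123/49y + 5/7 ≠ 0; add h_3 = -8/7y^3 - 5/49y^2 + 5/7x + 123/49y + 5/7 to the basis.

The other S-polynomials (S(f_1,h_3), S(f_2,h_3)) all reduce to 0 modulo the current basis, so we have a Gröbner basis.
Inter-reduce: drop elements whose leading term is divisible by another's, tail-reduce, and make monic.
Reduced Gröbner basis: {y^3 + 5/56y^2 - 5/8x - 123/56y - 5/8, x^2 + 8/7y^2 - x - 5/7y - 2, xy + 5/7x + 5/7}.
Label its elements g_1 = y^3 + 5/56y^2 - 5/8x - 123/56y - 5/8, g_2 = x^2 + 8/7y^2 - x - 5/7y - 2, g_3 = xy + 5/7x + 5/7.

Reduce p = 11x^2 - 2xy + 88/7y^2 - 87/7x - 55/7y - 164/7 modulo G:
  leading term x^2: subtract (11)·g_2 from 11x^2 - 2xy + 88/7y^2 - 87/7x - 55/7y - 164/7 → -2xy - 10/7x - 10/7
  leading term xy: subtract (-2)·g_3 from -2xy - 10/7x - 10/7 → 0
  normal form = 0.
Since the normal form is 0, p ∈ I.

Ideal membership is decidable via reduction modulo a Gröbner basis.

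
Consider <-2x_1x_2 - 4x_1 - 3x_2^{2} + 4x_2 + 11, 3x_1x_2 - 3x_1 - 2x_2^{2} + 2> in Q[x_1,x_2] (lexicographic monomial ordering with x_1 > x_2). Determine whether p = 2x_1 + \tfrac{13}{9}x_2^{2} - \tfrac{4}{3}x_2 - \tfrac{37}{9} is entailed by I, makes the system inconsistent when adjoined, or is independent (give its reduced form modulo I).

2x_1 + \tfrac{13}{9}x_2^{2} - \tfrac{4}{3}x_2 - \tfrac{37}{9} lies in I (it reduces to 0).

First compute the reduced Gröbner basis of I by Buchberger's algorithm.
f_1 = -2x_1x_2 - 4x_1 - 3x_2^{2} + 4x_2 + 11, LT = x_1x_2.
f_2 = 3x_1x_2 - 3x_1 - 2x_2^{2} + 2, LT = x_1x_2.

S(f_1,f_2): lcm = x_1x_2. S = 3x_1 + \tfrac{13}{6}x_2^{2} - 2x_2 - \tfrac{37}{6}.
  leading term x_1: no divisor's leading term divides it; move 3x_1 to the remainder.
  leading term x_2^{2}: no divisor's leading term divides it; move \tfrac{13}{6}x_2^{2} to the remainder.
  leading term x_2: no divisor's leading term divides it; move -2x_2 to the remainder.
  leading term 1: no divisor's leading term divides it; move -\tfrac{37}{6} to the remainder.
  remainder 3x_1 + \tfrac{13}{6}x_2^{2} - 2x_2 - \tfrac{37}{6} ≠ 0; add h_3 = 3x_1 + \tfrac{13}{6}x_2^{2} - 2x_2 - \tfrac{37}{6} to the basis.

S(f_1,h_3): lcm = x_1x_2. S = 2x_1 - \tfrac{13}{18}x_2^{3} + \tfrac{13}{6}x_2^{2} + \tfrac{1}{18}x_2 - \tfrac{11}{2}.
  leading term x_1: subtract (\tfrac{2}{3})·h_3 from 2x_1 - \tfrac{13}{18}x_2^{3} + \tfrac{13}{6}x_2^{2} + \tfrac{1}{18}x_2 - \tfrac{11}{2} → -\tfrac{13}{18}x_2^{3} + \tfrac{13}{18}x_2^{2} + \tfrac{25}{18}x_2 - \tfrac{25}{18}
  leading term x_2^{3}: no divisor's leading term divides it; move -\tfrac{13}{18}x_2^{3} to the remainder.
  leading term x_2^{2}: no divisor's leading term divides it; move \tfrac{13}{18}x_2^{2} to the remainder.
  leading term x_2: no divisor's leading term divides it; move \tfrac{25}{18}x_2 to the remainder.
  leading term 1: no divisor's leading term divides it; move -\tfrac{25}{18} to the remainder.
  remainder -\tfrac{13}{18}x_2^{3} + \tfrac{13}{18}x_2^{2} + \tfrac{25}{18}x_2 - \tfrac{25}{18} ≠ 0; add h_4 = -\tfrac{13}{18}x_2^{3} + \tfrac{13}{18}x_2^{2} + \tfrac{25}{18}x_2 - \tfrac{25}{18} to the basis.

S(f_2,h_3): lcm = x_1x_2. S = -x_1 - \tfrac{13}{18}x_2^{3} + \tfrac{37}{18}x_2 + \tfrac{2}{3}.
  leading term x_1: subtract (-\tfrac{1}{3})·h_3 from -x_1 - \tfrac{13}{18}x_2^{3} + \tfrac{37}{18}x_2 + \tfrac{2}{3} → -\tfrac{13}{18}x_2^{3} + \tfrac{13}{18}x_2^{2} + \tfrac{25}{18}x_2 - \tfrac{25}{18}
  leading term x_2^{3}: subtract (1)·h_4 from -\tfrac{13}{18}x_2^{3} + \tfrac{13}{18}x_2^{2} + \tfrac{25}{18}x_2 - \tfrac{25}{18} → 0
  remainder 0.

S(f_1,h_4): lcm = x_1x_2^{3}. S = 3x_1x_2^{2} + \tfrac{25}{13}x_1x_2 - \tfrac{25}{13}x_1 + \tfrac{3}{2}x_2^{4} - 2x_2^{3} - \tfrac{11}{2}x_2^{2}.
  leading term x_1x_2^{2}: subtract (-\tfrac{3}{2}x_2)·f_1 from 3x_1x_2^{2} + \tfrac{25}{13}x_1x_2 - \tfrac{25}{13}x_1 + \tfrac{3}{2}x_2^{4} - 2x_2^{3} - \tfrac{11}{2}x_2^{2} → -\tfrac{53}{13}x_1x_2 - \tfrac{25}{13}x_1 + \tfrac{3}{2}x_2^{4} - \tfrac{13}{2}x_2^{3} + \tfrac{1}{2}x_2^{2} + \tfrac{33}{2}x_2
  leading term x_1x_2: subtract (\tfrac{53}{26})·f_1 from -\tfrac{53}{13}x_1x_2 - \tfrac{25}{13}x_1 + \tfrac{3}{2}x_2^{4} - \tfrac{13}{2}x_2^{3} + \tfrac{1}{2}x_2^{2} + \tfrac{33}{2}x_2 → \tfrac{81}{13}x_1 + \tfrac{3}{2}x_2^{4} - \tfrac{13}{2}x_2^{3} + \tfrac{86}{13}x_2^{2} + \tfrac{217}{26}x_2 - \tfrac{583}{26}
  leading term x_1: subtract (\tfrac{27}{13})·h_3 from \tfrac{81}{13}x_1 + \tfrac{3}{2}x_2^{4} - \tfrac{13}{2}x_2^{3} + \tfrac{86}{13}x_2^{2} + \tfrac{217}{26}x_2 - \tfrac{583}{26} → \tfrac{3}{2}x_2^{4} - \tfrac{13}{2}x_2^{3} + \tfrac{55}{26}x_2^{2} + \tfrac{25}{2}x_2 - \tfrac{125}{13}
  leading term x_2^{4}: subtract (-\tfrac{27}{13}x_2)·h_4 from \tfrac{3}{2}x_2^{4} - \tfrac{13}{2}x_2^{3} + \tfrac{55}{26}x_2^{2} + \tfrac{25}{2}x_2 - \tfrac{125}{13} → -5x_2^{3} + 5x_2^{2} + \tfrac{125}{13}x_2 - \tfrac{125}{13}
  leading term x_2^{3}: subtract (\tfrac{90}{13})·h_4 from -5x_2^{3} + 5x_2^{2} + \tfrac{125}{13}x_2 - \tfrac{125}{13} → 0
  remainder 0.

S(f_2,h_4): lcm = x_1x_2^{3}. S = \tfrac{25}{13}x_1x_2 - \tfrac{25}{13}x_1 - \tfrac{2}{3}x_2^{4} + \tfrac{2}{3}x_2^{2}.
  leading term x_1x_2: subtract (-\tfrac{25}{26})·f_1 from \tfrac{25}{13}x_1x_2 - \tfrac{25}{13}x_1 - \tfrac{2}{3}x_2^{4} + \tfrac{2}{3}x_2^{2} → -\tfrac{75}{13}x_1 - \tfrac{2}{3}x_2^{4} - \tfrac{173}{78}x_2^{2} + \tfrac{50}{13}x_2 + \tfrac{275}{26}
  leading term x_1: subtract (-\tfrac{25}{13})·h_3 from -\tfrac{75}{13}x_1 - \tfrac{2}{3}x_2^{4} - \tfrac{173}{78}x_2^{2} + \tfrac{50}{13}x_2 + \tfrac{275}{26} → -\tfrac{2}{3}x_2^{4} + \tfrac{76}{39}x_2^{2} - \tfrac{50}{39}
  leading term x_2^{4}: subtract (\tfrac{12}{13}x_2)·h_4 from -\tfrac{2}{3}x_2^{4} + \tfrac{76}{39}x_2^{2} - \tfrac{50}{39} → -\tfrac{2}{3}x_2^{3} + \tfrac{2}{3}x_2^{2} + \tfrac{50}{39}x_2 - \tfrac{50}{39}
  leading term x_2^{3}: subtract (\tfrac{12}{13})·h_4 from -\tfrac{2}{3}x_2^{3} + \tfrac{2}{3}x_2^{2} + \tfrac{50}{39}x_2 - \tfrac{50}{39} → 0
  remainder 0.

S(h_3,h_4): leading monomials are coprime, so the S-polynomial reduces to 0 (Buchberger's first criterion).
Every S-polynomial of the final basis reduces to 0, so we have a Gröbner basis.
Inter-reduce: drop elements whose leading term is divisible by another's, tail-reduce, and make monic.
Reduced Gröbner basis: {x_1 + \tfrac{13}{18}x_2^{2} - \tfrac{2}{3}x_2 - \tfrac{37}{18}, x_2^{3} - x_2^{2} - \tfrac{25}{13}x_2 + \tfrac{25}{13}}.
Label its elements g_1 = x_1 + \tfrac{13}{18}x_2^{2} - \tfrac{2}{3}x_2 - \tfrac{37}{18}, g_2 = x_2^{3} - x_2^{2} - \tfrac{25}{13}x_2 + \tfrac{25}{13}.

Reduce p = 2x_1 + \tfrac{13}{9}x_2^{2} - \tfrac{4}{3}x_2 - \tfrac{37}{9} modulo G:
  leading term x_1: subtract (2)·g_1 from 2x_1 + \tfrac{13}{9}x_2^{2} - \tfrac{4}{3}x_2 - \tfrac{37}{9} → 0
  normal form = 0.
Since the normal form is 0, p ∈ I.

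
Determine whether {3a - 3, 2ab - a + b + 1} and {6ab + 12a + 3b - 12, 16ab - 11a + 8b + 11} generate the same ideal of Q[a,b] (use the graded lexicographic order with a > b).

For a fixed monomial order, each ideal has a unique reduced Gröbner basis; comparing bases decides equality.
Buchberger on the first generating set:
f_1 = 3a - 3, LT = a.
f_2 = 2ab - a + b + 1, LT = ab.

S(f_1,f_2): lcm = ab. S = 1/2a - 3/2b - 1/2.
  reduce S modulo (f_1, f_2):
  remainder -3/2b ≠ 0; add g_3 = -3/2b to the basis.

The other S-polynomials (S(f_1,g_3), S(f_2,g_3)) all reduce to 0 modulo the current basis, so we have a Gröbner basis.
Inter-reduce: drop elements whose leading term is divisible by another's, tail-reduce, and make monic.
Reduced Gröbner basis: {a - 1, b}.

Buchberger on the second generating set:
h_1 = 6ab + 12a + 3b - 12, LT = ab.
h_2 = 16ab - 11a + 8b + 11, LT = ab.

S(h_1,h_2): lcm = ab. S = 43/16a - 43/16.
  reduce S modulo (h_1, h_2):
  remainder 43/16a - 43/16 ≠ 0; add k_3 = 43/16a - 43/16 to the basis.

S(h_1,k_3): lcm = ab. S = 2a + 3/2b - 2.
  reduce S modulo (h_1, h_2, k_3):
  remainder 3/2b ≠ 0; add k_4 = 3/2b to the basis.

The other S-polynomials (S(h_2,k_3), S(h_1,k_4), S(h_2,k_4), S(k_3,k_4)) all reduce to 0 modulo the current basis, so we have a Gröbner basis.
Inter-reduce: drop elements whose leading term is divisible by another's, tail-reduce, and make monic.
Reduced Gröbner basis: {a - 1, b}.

Same reduced basis, so the two generating sets span the same ideal.

Yes, the ideals are equal.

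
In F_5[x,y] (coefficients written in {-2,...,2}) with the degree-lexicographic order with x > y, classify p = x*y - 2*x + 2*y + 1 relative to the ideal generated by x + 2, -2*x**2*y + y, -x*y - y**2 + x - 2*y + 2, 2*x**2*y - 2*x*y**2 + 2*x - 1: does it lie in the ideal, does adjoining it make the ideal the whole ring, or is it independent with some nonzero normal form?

First compute the reduced Gröbner basis of I by Buchberger's algorithm.
f_1 = x + 2, LT = x.
f_2 = -2*x**2*y + y, LT = x**2*y.
f_3 = -x*y - y**2 + x - 2*y + 2, LT = x*y.
f_4 = 2*x**2*y - 2*x*y**2 + 2*x - 1, LT = x**2*y.

S(f_1,f_2): lcm = x**2*y. S = 2*x*y - 2*y.
  reduce S modulo (f_1, f_2, f_3, f_4):
  remainder -y ≠ 0; add h_5 = -y to the basis.

The other S-polynomials (S(f_1,f_3), S(f_1,f_4), S(f_2,f_3), S(f_2,f_4), S(f_3,f_4), S(f_1,h_5), S(f_2,h_5), S(f_3,h_5), S(f_4,h_5)) all reduce to 0 modulo the current basis, so we have a Gröbner basis.
Inter-reduce: drop elements whose leading term is divisible by another's, tail-reduce, and make monic.
Reduced Gröbner basis: {x + 2, y}.
Label its elements g_1 = x + 2, g_2 = y.

Reduce p = x*y - 2*x + 2*y + 1 modulo G:
  leading term x*y: subtract (y)·g_1 from x*y - 2*x + 2*y + 1 → -2*x + 1
  leading term x: subtract (-2)·g_1 from -2*x + 1 → 0
  normal form = 0.
Since the normal form is 0, p ∈ I.

x*y - 2*x + 2*y + 1 lies in I (it reduces to 0).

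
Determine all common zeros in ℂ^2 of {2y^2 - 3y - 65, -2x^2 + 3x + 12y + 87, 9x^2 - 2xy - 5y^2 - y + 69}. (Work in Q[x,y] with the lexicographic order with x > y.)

{(-3, -5)}

Compute a lex Gröbner basis by Buchberger's algorithm.
f_1 = 2y^2 - 3y - 65, LT = y^2.
f_2 = -2x^2 + 3x + 12y + 87, LT = x^2.
f_3 = 9x^2 - 2xy - 5y^2 - y + 69, LT = x^2.

S(f_1,f_2): leading monomials are coprime, so the S-polynomial reduces to 0 (Buchberger's first criterion).
S(f_1,f_3): leading monomials are coprime, so the S-polynomial reduces to 0 (Buchberger's first criterion).
S(f_2,f_3): lcm = x^2. S = 2/9xy - 3/2x + 5/9y^2 - 53/9y - 307/6.
  leading term xy: no divisor's leading term divides it; move 2/9xy to the remainder.
  leading term x: no divisor's leading term divides it; move -3/2x to the remainder.
  leading term y^2: subtract (5/18)·f_1 from 5/9y^2 - 53/9y - 307/6 → -91/18y - 298/9
  leading term y: no divisor's leading term divides it; move -91/18y to the remainder.
  leading term 1: no divisor's leading term divides it; move -298/9 to the remainder.
  remainder 2/9xy - 3/2x - 91/18y - 298/9 ≠ 0; add h_4 = 2/9xy - 3/2x - 91/18y - 298/9 to the basis.

S(f_1,h_4): lcm = xy^2. S = 21/4xy - 65/2x + 91/4y^2 + 149y.
  leading term xy: subtract (189/8)·h_4 from 21/4xy - 65/2x + 91/4y^2 + 149y → 47/16x + 91/4y^2 + 4295/16y + 3129/4
  leading term x: no divisor's leading term divides it; move 47/16x to the remainder.
  leading term y^2: subtract (91/8)·f_1 from 91/4y^2 + 4295/16y + 3129/4 → 4841/16y + 12173/8
  leading term y: no divisor's leading term divides it; move 4841/16y to the remainder.
  leading term 1: no divisor's leading term divides it; move 12173/8 to the remainder.
  remainder 47/16x + 4841/16y + 12173/8 ≠ 0; add h_5 = 47/16x + 4841/16y + 12173/8 to the basis.

S(f_2,h_4): lcm = x^2y. S = 27/4x^2 + 85/4xy + 149x - 6y^2 - 87/2y.
  leading term x^2: subtract (-27/8)·f_2 from 27/4x^2 + 85/4xy + 149x - 6y^2 - 87/2y → 85/4xy + 1273/8x - 6y^2 - 3y + 2349/8
  leading term xy: subtract (765/8)·h_4 from 85/4xy + 1273/8x - 6y^2 - 3y + 2349/8 → 4841/16x - 6y^2 + 7687/16y + 27679/8
  leading term x: subtract (103)·h_5 from 4841/16x - 6y^2 + 7687/16y + 27679/8 → -6y^2 - 61367/2y - 306535/2
  leading term y^2: subtract (-3)·f_1 from -6y^2 - 61367/2y - 306535/2 → -61385/2y - 306925/2
  leading term y: no divisor's leading term divides it; move -61385/2y to the remainder.
  leading term 1: no divisor's leading term divides it; move -306925/2 to the remainder.
  remainder -61385/2y - 306925/2 ≠ 0; add h_6 = -61385/2y - 306925/2 to the basis.

S(f_3,h_4): lcm = x^2y. S = 27/4x^2 - 2/9xy^2 + 91/4xy + 149x - 5/9y^3 - 1/9y^2 + 23/3y.
  leading term x^2: subtract (-27/8)·f_2 from 27/4x^2 - 2/9xy^2 + 91/4xy + 149x - 5/9y^3 - 1/9y^2 + 23/3y → -2/9xy^2 + 91/4xy + 1273/8x - 5/9y^3 - 1/9y^2 + 289/6y + 2349/8
  leading term xy^2: subtract (-1/9x)·f_1 from -2/9xy^2 + 91/4xy + 1273/8x - 5/9y^3 - 1/9y^2 + 289/6y + 2349/8 → 269/12xy + 10937/72x - 5/9y^3 - 1/9y^2 + 289/6y + 2349/8
  leading term xy: subtract (807/8)·h_4 from 269/12xy + 10937/72x - 5/9y^3 - 1/9y^2 + 289/6y + 2349/8 → 43663/144x - 5/9y^3 - 1/9y^2 + 26791/48y + 87209/24
  leading term x: subtract (929/9)·h_5 from 43663/144x - 5/9y^3 - 1/9y^2 + 26791/48y + 87209/24 → -5/9y^3 - 1/9y^2 - 1104229/36y - 5523545/36
  leading term y^3: subtract (-5/18y)·f_1 from -5/9y^3 - 1/9y^2 - 1104229/36y - 5523545/36 → -17/18y^2 - 368293/12y - 5523545/36
  leading term y^2: subtract (-17/36)·f_1 from -17/18y^2 - 368293/12y - 5523545/36 → -61385/2y - 306925/2
  leading term y: subtract (1)·h_6 from -61385/2y - 306925/2 → 0
  remainder 0.

S(f_1,h_5): leading monomials are coprime, so the S-polynomial reduces to 0 (Buchberger's first criterion).
S(f_2,h_5): lcm = x^2. S = -103xy - 1039/2x - 6y - 87/2.
  leading term xy: subtract (-927/2)·h_4 from -103xy - 1039/2x - 6y - 87/2 → -4859/4x - 9397/4y - 30781/2
  leading term x: subtract (-19436/47)·h_5 from -4859/4x - 9397/4y - 30781/2 → 122770y + 613850
  leading term y: subtract (-4)·h_6 from 122770y + 613850 → 0
  remainder 0.

S(f_3,h_5): lcm = x^2. S = -929/9xy - 518x - 5/9y^2 - 1/9y + 23/3.
  leading term xy: subtract (-929/2)·h_4 from -929/9xy - 518x - 5/9y^2 - 1/9y + 23/3 → -4859/4x - 5/9y^2 - 28181/12y - 138352/9
  leading term x: subtract (-19436/47)·h_5 from -4859/4x - 5/9y^2 - 28181/12y - 138352/9 → -5/9y^2 + 736625/6y + 11049625/18
  leading term y^2: subtract (-5/18)·f_1 from -5/9y^2 + 736625/6y + 11049625/18 → 122770y + 613850
  leading term y: subtract (-4)·h_6 from 122770y + 613850 → 0
  remainder 0.

S(h_4,h_5): lcm = xy. S = -27/4x - 103y^2 - 2163/4y - 149.
  leading term x: subtract (-108/47)·h_5 from -27/4x - 103y^2 - 2163/4y - 149 → -103y^2 + 309/2y + 6695/2
  leading term y^2: subtract (-103/2)·f_1 from -103y^2 + 309/2y + 6695/2 → 0
  remainder 0.

S(f_1,h_6): lcm = y^2. S = -13/2y - 65/2.
  leading term y: subtract (13/61385)·h_6 from -13/2y - 65/2 → 0
  remainder 0.

S(f_2,h_6): leading monomials are coprime, so the S-polynomial reduces to 0 (Buchberger's first criterion).
S(f_3,h_6): leading monomials are coprime, so the S-polynomial reduces to 0 (Buchberger's first criterion).
S(h_4,h_6): lcm = xy. S = -47/4x - 91/4y - 149.
  leading term x: subtract (-4)·h_5 from -47/4x - 91/4y - 149 → 2375/2y + 11875/2
  leading term y: subtract (-475/12277)·h_6 from 2375/2y + 11875/2 → 0
  remainder 0.

S(h_5,h_6): leading monomials are coprime, so the S-polynomial reduces to 0 (Buchberger's first criterion).
Every S-polynomial of the final basis reduces to 0, so we have a Gröbner basis.
Inter-reduce: drop elements whose leading term is divisible by another's, tail-reduce, and make monic.
Reduced Gröbner basis: {x + 3, y + 5}.

Since the basis is lex-ordered, y + 5 is univariate in y. Its roots are {-5}. Back-substituting each root into the other basis elements fixes the other coordinates.
  y = -5: the earlier basis element becomes x + 3 = 0, giving x = -3 — point (-3, -5).
Check: every point annihilates each of the original generators.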